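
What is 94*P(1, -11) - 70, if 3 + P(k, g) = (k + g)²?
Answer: 9048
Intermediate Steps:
P(k, g) = -3 + (g + k)² (P(k, g) = -3 + (k + g)² = -3 + (g + k)²)
94*P(1, -11) - 70 = 94*(-3 + (-11 + 1)²) - 70 = 94*(-3 + (-10)²) - 70 = 94*(-3 + 100) - 70 = 94*97 - 70 = 9118 - 70 = 9048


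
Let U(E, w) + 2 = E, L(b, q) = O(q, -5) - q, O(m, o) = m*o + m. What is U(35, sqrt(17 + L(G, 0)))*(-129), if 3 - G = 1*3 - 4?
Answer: -4257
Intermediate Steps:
O(m, o) = m + m*o
G = 4 (G = 3 - (1*3 - 4) = 3 - (3 - 4) = 3 - 1*(-1) = 3 + 1 = 4)
L(b, q) = -5*q (L(b, q) = q*(1 - 5) - q = q*(-4) - q = -4*q - q = -5*q)
U(E, w) = -2 + E
U(35, sqrt(17 + L(G, 0)))*(-129) = (-2 + 35)*(-129) = 33*(-129) = -4257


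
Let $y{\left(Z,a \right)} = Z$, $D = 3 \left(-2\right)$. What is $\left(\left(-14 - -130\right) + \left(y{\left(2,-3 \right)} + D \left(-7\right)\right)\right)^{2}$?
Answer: $25600$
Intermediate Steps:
$D = -6$
$\left(\left(-14 - -130\right) + \left(y{\left(2,-3 \right)} + D \left(-7\right)\right)\right)^{2} = \left(\left(-14 - -130\right) + \left(2 - -42\right)\right)^{2} = \left(\left(-14 + 130\right) + \left(2 + 42\right)\right)^{2} = \left(116 + 44\right)^{2} = 160^{2} = 25600$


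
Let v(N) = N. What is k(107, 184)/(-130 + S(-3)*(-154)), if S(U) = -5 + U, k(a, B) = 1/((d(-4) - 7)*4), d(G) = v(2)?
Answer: -1/22040 ≈ -4.5372e-5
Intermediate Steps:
d(G) = 2
k(a, B) = -1/20 (k(a, B) = 1/((2 - 7)*4) = 1/(-5*4) = 1/(-20) = -1/20)
k(107, 184)/(-130 + S(-3)*(-154)) = -1/(20*(-130 + (-5 - 3)*(-154))) = -1/(20*(-130 - 8*(-154))) = -1/(20*(-130 + 1232)) = -1/20/1102 = -1/20*1/1102 = -1/22040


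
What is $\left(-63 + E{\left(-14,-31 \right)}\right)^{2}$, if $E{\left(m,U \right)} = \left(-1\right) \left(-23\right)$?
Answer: $1600$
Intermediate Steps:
$E{\left(m,U \right)} = 23$
$\left(-63 + E{\left(-14,-31 \right)}\right)^{2} = \left(-63 + 23\right)^{2} = \left(-40\right)^{2} = 1600$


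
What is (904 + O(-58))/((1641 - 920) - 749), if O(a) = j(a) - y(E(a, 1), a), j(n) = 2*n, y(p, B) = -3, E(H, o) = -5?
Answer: -113/4 ≈ -28.250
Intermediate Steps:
O(a) = 3 + 2*a (O(a) = 2*a - 1*(-3) = 2*a + 3 = 3 + 2*a)
(904 + O(-58))/((1641 - 920) - 749) = (904 + (3 + 2*(-58)))/((1641 - 920) - 749) = (904 + (3 - 116))/(721 - 749) = (904 - 113)/(-28) = 791*(-1/28) = -113/4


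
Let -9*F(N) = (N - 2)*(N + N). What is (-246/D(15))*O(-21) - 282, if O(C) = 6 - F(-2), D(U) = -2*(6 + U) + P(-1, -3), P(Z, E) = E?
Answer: -6466/27 ≈ -239.48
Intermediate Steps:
F(N) = -2*N*(-2 + N)/9 (F(N) = -(N - 2)*(N + N)/9 = -(-2 + N)*2*N/9 = -2*N*(-2 + N)/9)
D(U) = -15 - 2*U (D(U) = -2*(6 + U) - 3 = (-12 - 2*U) - 3 = -15 - 2*U)
O(C) = 70/9 (O(C) = 6 - 2*(-2)*(2 - 1*(-2))/9 = 6 - 2*(-2)*(2 + 2)/9 = 6 - 2*(-2)*4/9 = 6 - 1*(-16/9) = 6 + 16/9 = 70/9)
(-246/D(15))*O(-21) - 282 = -246/(-15 - 2*15)*(70/9) - 282 = -246/(-15 - 30)*(70/9) - 282 = -246/(-45)*(70/9) - 282 = -246*(-1/45)*(70/9) - 282 = (82/15)*(70/9) - 282 = 1148/27 - 282 = -6466/27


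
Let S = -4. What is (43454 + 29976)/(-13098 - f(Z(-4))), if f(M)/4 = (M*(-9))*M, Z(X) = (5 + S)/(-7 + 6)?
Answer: -5245/933 ≈ -5.6217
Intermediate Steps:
Z(X) = -1 (Z(X) = (5 - 4)/(-7 + 6) = 1/(-1) = 1*(-1) = -1)
f(M) = -36*M² (f(M) = 4*((M*(-9))*M) = 4*((-9*M)*M) = 4*(-9*M²) = -36*M²)
(43454 + 29976)/(-13098 - f(Z(-4))) = (43454 + 29976)/(-13098 - (-36)*(-1)²) = 73430/(-13098 - (-36)) = 73430/(-13098 - 1*(-36)) = 73430/(-13098 + 36) = 73430/(-13062) = 73430*(-1/13062) = -5245/933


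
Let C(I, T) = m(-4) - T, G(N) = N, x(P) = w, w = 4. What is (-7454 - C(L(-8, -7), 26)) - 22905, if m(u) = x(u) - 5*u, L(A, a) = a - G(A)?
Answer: -30357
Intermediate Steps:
x(P) = 4
L(A, a) = a - A
m(u) = 4 - 5*u
C(I, T) = 24 - T (C(I, T) = (4 - 5*(-4)) - T = (4 + 20) - T = 24 - T)
(-7454 - C(L(-8, -7), 26)) - 22905 = (-7454 - (24 - 1*26)) - 22905 = (-7454 - (24 - 26)) - 22905 = (-7454 - 1*(-2)) - 22905 = (-7454 + 2) - 22905 = -7452 - 22905 = -30357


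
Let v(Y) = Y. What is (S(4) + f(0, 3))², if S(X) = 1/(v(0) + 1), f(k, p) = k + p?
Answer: 16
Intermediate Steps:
S(X) = 1 (S(X) = 1/(0 + 1) = 1/1 = 1)
(S(4) + f(0, 3))² = (1 + (0 + 3))² = (1 + 3)² = 4² = 16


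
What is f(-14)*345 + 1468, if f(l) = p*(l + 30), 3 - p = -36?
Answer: 216748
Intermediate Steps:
p = 39 (p = 3 - 1*(-36) = 3 + 36 = 39)
f(l) = 1170 + 39*l (f(l) = 39*(l + 30) = 39*(30 + l) = 1170 + 39*l)
f(-14)*345 + 1468 = (1170 + 39*(-14))*345 + 1468 = (1170 - 546)*345 + 1468 = 624*345 + 1468 = 215280 + 1468 = 216748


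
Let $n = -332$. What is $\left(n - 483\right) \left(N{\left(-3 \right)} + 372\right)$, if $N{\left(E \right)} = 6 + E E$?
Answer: $-315405$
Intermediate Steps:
$N{\left(E \right)} = 6 + E^{2}$
$\left(n - 483\right) \left(N{\left(-3 \right)} + 372\right) = \left(-332 - 483\right) \left(\left(6 + \left(-3\right)^{2}\right) + 372\right) = - 815 \left(\left(6 + 9\right) + 372\right) = - 815 \left(15 + 372\right) = \left(-815\right) 387 = -315405$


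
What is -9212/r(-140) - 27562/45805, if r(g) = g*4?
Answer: 2903721/183220 ≈ 15.848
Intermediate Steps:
r(g) = 4*g
-9212/r(-140) - 27562/45805 = -9212/(4*(-140)) - 27562/45805 = -9212/(-560) - 27562*1/45805 = -9212*(-1/560) - 27562/45805 = 329/20 - 27562/45805 = 2903721/183220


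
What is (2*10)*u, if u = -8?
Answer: -160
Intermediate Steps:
(2*10)*u = (2*10)*(-8) = 20*(-8) = -160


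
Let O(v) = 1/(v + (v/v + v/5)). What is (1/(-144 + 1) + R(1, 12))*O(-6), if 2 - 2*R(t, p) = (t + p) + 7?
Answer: 6440/4433 ≈ 1.4527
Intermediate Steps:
R(t, p) = -5/2 - p/2 - t/2 (R(t, p) = 1 - ((t + p) + 7)/2 = 1 - ((p + t) + 7)/2 = 1 - (7 + p + t)/2 = 1 + (-7/2 - p/2 - t/2) = -5/2 - p/2 - t/2)
O(v) = 1/(1 + 6*v/5) (O(v) = 1/(v + (1 + v*(⅕))) = 1/(v + (1 + v/5)) = 1/(1 + 6*v/5))
(1/(-144 + 1) + R(1, 12))*O(-6) = (1/(-144 + 1) + (-5/2 - ½*12 - ½*1))*(5/(5 + 6*(-6))) = (1/(-143) + (-5/2 - 6 - ½))*(5/(5 - 36)) = (-1/143 - 9)*(5/(-31)) = -6440*(-1)/(143*31) = -1288/143*(-5/31) = 6440/4433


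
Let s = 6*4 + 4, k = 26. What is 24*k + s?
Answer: 652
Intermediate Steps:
s = 28 (s = 24 + 4 = 28)
24*k + s = 24*26 + 28 = 624 + 28 = 652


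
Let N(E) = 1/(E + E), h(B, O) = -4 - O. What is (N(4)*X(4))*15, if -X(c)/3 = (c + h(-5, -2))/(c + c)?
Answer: -45/32 ≈ -1.4063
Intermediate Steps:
N(E) = 1/(2*E)
X(c) = -3*(-2 + c)/(2*c) (X(c) = -3*(c + (-4 - 1*(-2)))/(c + c) = -3*(c + (-4 + 2))/(2*c) = -3*(c - 2)*1/(2*c) = -3*(-2 + c)*1/(2*c) = -3*(-2 + c)/(2*c))
(N(4)*X(4))*15 = (((1/2)/4)*(-3/2 + 3/4))*15 = (((1/2)*(1/4))*(-3/2 + 3*(1/4)))*15 = ((-3/2 + 3/4)/8)*15 = ((1/8)*(-3/4))*15 = -3/32*15 = -45/32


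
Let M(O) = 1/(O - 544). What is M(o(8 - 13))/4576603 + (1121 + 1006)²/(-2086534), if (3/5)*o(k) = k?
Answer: -34308420886484661/15823086974951314 ≈ -2.1683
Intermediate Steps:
o(k) = 5*k/3
M(O) = 1/(-544 + O)
M(o(8 - 13))/4576603 + (1121 + 1006)²/(-2086534) = 1/(-544 + 5*(8 - 13)/3*4576603) + (1121 + 1006)²/(-2086534) = (1/4576603)/(-544 + (5/3)*(-5)) + 2127²*(-1/2086534) = (1/4576603)/(-544 - 25/3) + 4524129*(-1/2086534) = (1/4576603)/(-1657/3) - 4524129/2086534 = -3/1657*1/4576603 - 4524129/2086534 = -3/7583431171 - 4524129/2086534 = -34308420886484661/15823086974951314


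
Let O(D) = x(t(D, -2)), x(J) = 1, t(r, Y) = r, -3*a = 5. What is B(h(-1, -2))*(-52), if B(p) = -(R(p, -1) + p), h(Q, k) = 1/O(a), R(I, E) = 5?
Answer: 312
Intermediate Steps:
a = -5/3 (a = -1/3*5 = -5/3 ≈ -1.6667)
O(D) = 1
h(Q, k) = 1 (h(Q, k) = 1/1 = 1)
B(p) = -5 - p (B(p) = -(5 + p) = -5 - p)
B(h(-1, -2))*(-52) = (-5 - 1*1)*(-52) = (-5 - 1)*(-52) = -6*(-52) = 312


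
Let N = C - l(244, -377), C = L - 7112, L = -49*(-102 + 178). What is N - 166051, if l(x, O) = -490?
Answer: -176397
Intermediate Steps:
L = -3724 (L = -49*76 = -3724)
C = -10836 (C = -3724 - 7112 = -10836)
N = -10346 (N = -10836 - 1*(-490) = -10836 + 490 = -10346)
N - 166051 = -10346 - 166051 = -176397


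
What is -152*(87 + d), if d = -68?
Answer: -2888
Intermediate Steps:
-152*(87 + d) = -152*(87 - 68) = -152*19 = -2888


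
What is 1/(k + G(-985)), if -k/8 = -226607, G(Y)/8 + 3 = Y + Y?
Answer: 1/1797072 ≈ 5.5646e-7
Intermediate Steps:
G(Y) = -24 + 16*Y (G(Y) = -24 + 8*(Y + Y) = -24 + 8*(2*Y) = -24 + 16*Y)
k = 1812856 (k = -8*(-226607) = 1812856)
1/(k + G(-985)) = 1/(1812856 + (-24 + 16*(-985))) = 1/(1812856 + (-24 - 15760)) = 1/(1812856 - 15784) = 1/1797072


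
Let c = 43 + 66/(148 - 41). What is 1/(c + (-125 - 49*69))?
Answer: -107/370475 ≈ -0.00028882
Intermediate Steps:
c = 4667/107 (c = 43 + 66/107 = 4667/107 ≈ 43.617)
1/(c + (-125 - 49*69)) = 1/(4667/107 + (-125 - 49*69)) = 1/(4667/107 + (-125 - 3381)) = 1/(4667/107 - 3506) = 1/(-370475/107) = -107/370475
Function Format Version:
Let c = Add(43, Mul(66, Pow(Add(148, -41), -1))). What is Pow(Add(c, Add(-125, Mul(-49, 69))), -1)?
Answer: Rational(-107, 370475) ≈ -0.00028882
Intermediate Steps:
c = Rational(4667, 107) (c = Add(43, Mul(66, Pow(107, -1))) = Add(43, Mul(66, Rational(1, 107))) = Add(43, Rational(66, 107)) = Rational(4667, 107) ≈ 43.617)
Pow(Add(c, Add(-125, Mul(-49, 69))), -1) = Pow(Add(Rational(4667, 107), Add(-125, Mul(-49, 69))), -1) = Pow(Add(Rational(4667, 107), Add(-125, -3381)), -1) = Pow(Add(Rational(4667, 107), -3506), -1) = Pow(Rational(-370475, 107), -1) = Rational(-107, 370475)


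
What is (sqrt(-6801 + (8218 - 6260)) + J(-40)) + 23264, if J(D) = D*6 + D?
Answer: 22984 + I*sqrt(4843) ≈ 22984.0 + 69.592*I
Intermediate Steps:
J(D) = 7*D (J(D) = 6*D + D = 7*D)
(sqrt(-6801 + (8218 - 6260)) + J(-40)) + 23264 = (sqrt(-6801 + (8218 - 6260)) + 7*(-40)) + 23264 = (sqrt(-6801 + 1958) - 280) + 23264 = (sqrt(-4843) - 280) + 23264 = (I*sqrt(4843) - 280) + 23264 = (-280 + I*sqrt(4843)) + 23264 = 22984 + I*sqrt(4843)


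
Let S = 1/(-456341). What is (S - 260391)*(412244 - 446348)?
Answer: 4052479054578528/456341 ≈ 8.8804e+9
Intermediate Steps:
S = -1/456341 ≈ -2.1913e-6
(S - 260391)*(412244 - 446348) = (-1/456341 - 260391)*(412244 - 446348) = -118827089332/456341*(-34104) = 4052479054578528/456341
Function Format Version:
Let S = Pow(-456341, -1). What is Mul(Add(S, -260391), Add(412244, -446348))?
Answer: Rational(4052479054578528, 456341) ≈ 8.8804e+9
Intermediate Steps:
S = Rational(-1, 456341) ≈ -2.1913e-6
Mul(Add(S, -260391), Add(412244, -446348)) = Mul(Add(Rational(-1, 456341), -260391), Add(412244, -446348)) = Mul(Rational(-118827089332, 456341), -34104) = Rational(4052479054578528, 456341)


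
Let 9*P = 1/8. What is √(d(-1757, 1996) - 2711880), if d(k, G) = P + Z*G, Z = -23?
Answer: I*√397121470/12 ≈ 1660.7*I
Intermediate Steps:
P = 1/72 (P = (1/8)/9 = (1*(⅛))/9 = (⅑)*(⅛) = 1/72 ≈ 0.013889)
d(k, G) = 1/72 - 23*G
√(d(-1757, 1996) - 2711880) = √((1/72 - 23*1996) - 2711880) = √((1/72 - 45908) - 2711880) = √(-3305375/72 - 2711880) = √(-198560735/72) = I*√397121470/12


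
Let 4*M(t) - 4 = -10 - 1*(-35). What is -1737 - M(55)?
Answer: -6977/4 ≈ -1744.3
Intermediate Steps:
M(t) = 29/4 (M(t) = 1 + (-10 - 1*(-35))/4 = 1 + (-10 + 35)/4 = 1 + (1/4)*25 = 1 + 25/4 = 29/4)
-1737 - M(55) = -1737 - 1*29/4 = -1737 - 29/4 = -6977/4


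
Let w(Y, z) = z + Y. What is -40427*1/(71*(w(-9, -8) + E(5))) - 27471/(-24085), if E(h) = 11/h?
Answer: 5012754109/126542590 ≈ 39.613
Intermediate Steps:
w(Y, z) = Y + z
-40427*1/(71*(w(-9, -8) + E(5))) - 27471/(-24085) = -40427*1/(71*((-9 - 8) + 11/5)) - 27471/(-24085) = -40427*1/(71*(-17 + 11*(1/5))) - 27471*(-1/24085) = -40427*1/(71*(-17 + 11/5)) + 27471/24085 = -40427/((-74/5*71)) + 27471/24085 = -40427/(-5254/5) + 27471/24085 = -40427*(-5/5254) + 27471/24085 = 202135/5254 + 27471/24085 = 5012754109/126542590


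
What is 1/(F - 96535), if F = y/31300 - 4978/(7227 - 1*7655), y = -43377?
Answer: -3349100/323271056989 ≈ -1.0360e-5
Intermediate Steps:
F = 34311511/3349100 (F = -43377/31300 - 4978/(7227 - 1*7655) = -43377*1/31300 - 4978/(7227 - 7655) = -43377/31300 - 4978/(-428) = -43377/31300 - 4978*(-1/428) = -43377/31300 + 2489/214 = 34311511/3349100 ≈ 10.245)
1/(F - 96535) = 1/(34311511/3349100 - 96535) = 1/(-323271056989/3349100) = -3349100/323271056989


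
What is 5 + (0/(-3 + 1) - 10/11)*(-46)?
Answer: 515/11 ≈ 46.818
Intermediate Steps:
5 + (0/(-3 + 1) - 10/11)*(-46) = 5 + (0/(-2) - 10*1/11)*(-46) = 5 + (0*(-1/2) - 10/11)*(-46) = 5 + (0 - 10/11)*(-46) = 5 - 10/11*(-46) = 5 + 460/11 = 515/11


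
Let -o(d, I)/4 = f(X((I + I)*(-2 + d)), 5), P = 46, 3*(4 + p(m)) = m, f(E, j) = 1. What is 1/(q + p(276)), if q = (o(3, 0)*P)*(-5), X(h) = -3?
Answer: 1/1008 ≈ 0.00099206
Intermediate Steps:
p(m) = -4 + m/3
o(d, I) = -4 (o(d, I) = -4*1 = -4)
q = 920 (q = -4*46*(-5) = -184*(-5) = 920)
1/(q + p(276)) = 1/(920 + (-4 + (⅓)*276)) = 1/(920 + (-4 + 92)) = 1/(920 + 88) = 1/1008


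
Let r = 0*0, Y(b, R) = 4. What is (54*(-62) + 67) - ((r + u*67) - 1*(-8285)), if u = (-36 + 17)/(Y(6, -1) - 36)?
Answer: -371385/32 ≈ -11606.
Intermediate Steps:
r = 0
u = 19/32 (u = (-36 + 17)/(4 - 36) = -19/(-32) = -19*(-1/32) = 19/32 ≈ 0.59375)
(54*(-62) + 67) - ((r + u*67) - 1*(-8285)) = (54*(-62) + 67) - ((0 + (19/32)*67) - 1*(-8285)) = (-3348 + 67) - ((0 + 1273/32) + 8285) = -3281 - (1273/32 + 8285) = -3281 - 1*266393/32 = -3281 - 266393/32 = -371385/32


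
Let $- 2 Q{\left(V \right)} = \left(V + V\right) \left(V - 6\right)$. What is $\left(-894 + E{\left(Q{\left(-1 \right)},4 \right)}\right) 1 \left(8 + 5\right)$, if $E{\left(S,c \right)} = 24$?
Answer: $-11310$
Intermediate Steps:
$Q{\left(V \right)} = - V \left(-6 + V\right)$ ($Q{\left(V \right)} = - \frac{\left(V + V\right) \left(V - 6\right)}{2} = - \frac{2 V \left(-6 + V\right)}{2} = - V \left(-6 + V\right)$)
$\left(-894 + E{\left(Q{\left(-1 \right)},4 \right)}\right) 1 \left(8 + 5\right) = \left(-894 + 24\right) 1 \left(8 + 5\right) = - 870 \cdot 1 \cdot 13 = \left(-870\right) 13 = -11310$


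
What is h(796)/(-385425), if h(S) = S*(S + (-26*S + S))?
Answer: 5068928/128475 ≈ 39.455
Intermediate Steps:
h(S) = -24*S**2 (h(S) = S*(S - 25*S) = S*(-24*S) = -24*S**2)
h(796)/(-385425) = -24*796**2/(-385425) = -24*633616*(-1/385425) = -15206784*(-1/385425) = 5068928/128475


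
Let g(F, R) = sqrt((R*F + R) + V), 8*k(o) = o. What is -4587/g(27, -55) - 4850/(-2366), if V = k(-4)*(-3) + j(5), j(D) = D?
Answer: 2425/1183 + 4587*I*sqrt(6134)/3067 ≈ 2.0499 + 117.14*I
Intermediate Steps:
k(o) = o/8
V = 13/2 (V = ((1/8)*(-4))*(-3) + 5 = -1/2*(-3) + 5 = 3/2 + 5 = 13/2 ≈ 6.5000)
g(F, R) = sqrt(13/2 + R + F*R) (g(F, R) = sqrt((R*F + R) + 13/2) = sqrt((F*R + R) + 13/2) = sqrt((R + F*R) + 13/2) = sqrt(13/2 + R + F*R))
-4587/g(27, -55) - 4850/(-2366) = -4587*2/sqrt(26 + 4*(-55) + 4*27*(-55)) - 4850/(-2366) = -4587*2/sqrt(26 - 220 - 5940) - 4850*(-1/2366) = -4587*(-I*sqrt(6134)/3067) + 2425/1183 = -(-4587)*I*sqrt(6134)/3067 + 2425/1183 = 4587*I*sqrt(6134)/3067 + 2425/1183 = 2425/1183 + 4587*I*sqrt(6134)/3067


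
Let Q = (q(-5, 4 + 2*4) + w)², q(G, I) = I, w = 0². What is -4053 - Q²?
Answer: -24789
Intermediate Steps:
w = 0
Q = 144 (Q = ((4 + 2*4) + 0)² = ((4 + 8) + 0)² = (12 + 0)² = 12² = 144)
-4053 - Q² = -4053 - 1*144² = -4053 - 1*20736 = -4053 - 20736 = -24789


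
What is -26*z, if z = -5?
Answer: 130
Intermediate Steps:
-26*z = -26*(-5) = 130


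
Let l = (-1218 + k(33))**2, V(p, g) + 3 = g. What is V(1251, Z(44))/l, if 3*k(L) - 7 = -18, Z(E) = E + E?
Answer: 153/2686445 ≈ 5.6953e-5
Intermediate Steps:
Z(E) = 2*E
k(L) = -11/3 (k(L) = 7/3 + (1/3)*(-18) = 7/3 - 6 = -11/3)
V(p, g) = -3 + g
l = 13432225/9 (l = (-1218 - 11/3)**2 = (-3665/3)**2 = 13432225/9 ≈ 1.4925e+6)
V(1251, Z(44))/l = (-3 + 2*44)/(13432225/9) = (-3 + 88)*(9/13432225) = 85*(9/13432225) = 153/2686445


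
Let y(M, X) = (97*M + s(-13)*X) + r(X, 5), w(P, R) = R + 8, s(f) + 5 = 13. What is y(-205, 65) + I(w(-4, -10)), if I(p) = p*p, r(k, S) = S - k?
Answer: -19421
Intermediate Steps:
s(f) = 8 (s(f) = -5 + 13 = 8)
w(P, R) = 8 + R
y(M, X) = 5 + 7*X + 97*M (y(M, X) = (97*M + 8*X) + (5 - X) = (8*X + 97*M) + (5 - X) = 5 + 7*X + 97*M)
I(p) = p**2
y(-205, 65) + I(w(-4, -10)) = (5 + 7*65 + 97*(-205)) + (8 - 10)**2 = (5 + 455 - 19885) + (-2)**2 = -19425 + 4 = -19421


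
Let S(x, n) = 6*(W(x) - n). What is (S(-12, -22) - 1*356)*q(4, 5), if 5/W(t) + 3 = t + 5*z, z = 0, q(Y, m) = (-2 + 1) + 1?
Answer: 0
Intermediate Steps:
q(Y, m) = 0 (q(Y, m) = -1 + 1 = 0)
W(t) = 5/(-3 + t) (W(t) = 5/(-3 + (t + 5*0)) = 5/(-3 + (t + 0)) = 5/(-3 + t))
S(x, n) = -6*n + 30/(-3 + x) (S(x, n) = 6*(5/(-3 + x) - n) = 6*(-n + 5/(-3 + x)) = -6*n + 30/(-3 + x))
(S(-12, -22) - 1*356)*q(4, 5) = (6*(5 - 1*(-22)*(-3 - 12))/(-3 - 12) - 1*356)*0 = (6*(5 - 1*(-22)*(-15))/(-15) - 356)*0 = (6*(-1/15)*(5 - 330) - 356)*0 = (6*(-1/15)*(-325) - 356)*0 = (130 - 356)*0 = -226*0 = 0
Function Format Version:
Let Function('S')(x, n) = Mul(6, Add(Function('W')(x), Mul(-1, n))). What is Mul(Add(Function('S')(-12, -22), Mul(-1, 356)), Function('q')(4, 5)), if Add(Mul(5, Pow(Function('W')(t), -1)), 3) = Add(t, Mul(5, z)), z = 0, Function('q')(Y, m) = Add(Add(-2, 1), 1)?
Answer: 0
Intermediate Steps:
Function('q')(Y, m) = 0 (Function('q')(Y, m) = Add(-1, 1) = 0)
Function('W')(t) = Mul(5, Pow(Add(-3, t), -1)) (Function('W')(t) = Mul(5, Pow(Add(-3, Add(t, Mul(5, 0))), -1)) = Mul(5, Pow(Add(-3, Add(t, 0)), -1)) = Mul(5, Pow(Add(-3, t), -1)))
Function('S')(x, n) = Add(Mul(-6, n), Mul(30, Pow(Add(-3, x), -1))) (Function('S')(x, n) = Mul(6, Add(Mul(5, Pow(Add(-3, x), -1)), Mul(-1, n))) = Mul(6, Add(Mul(-1, n), Mul(5, Pow(Add(-3, x), -1)))) = Add(Mul(-6, n), Mul(30, Pow(Add(-3, x), -1))))
Mul(Add(Function('S')(-12, -22), Mul(-1, 356)), Function('q')(4, 5)) = Mul(Add(Mul(6, Pow(Add(-3, -12), -1), Add(5, Mul(-1, -22, Add(-3, -12)))), Mul(-1, 356)), 0) = Mul(Add(Mul(6, Pow(-15, -1), Add(5, Mul(-1, -22, -15))), -356), 0) = Mul(Add(Mul(6, Rational(-1, 15), Add(5, -330)), -356), 0) = Mul(Add(Mul(6, Rational(-1, 15), -325), -356), 0) = Mul(Add(130, -356), 0) = Mul(-226, 0) = 0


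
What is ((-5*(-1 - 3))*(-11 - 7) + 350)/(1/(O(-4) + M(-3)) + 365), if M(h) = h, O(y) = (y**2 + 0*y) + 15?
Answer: -280/10221 ≈ -0.027395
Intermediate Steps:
O(y) = 15 + y**2 (O(y) = (y**2 + 0) + 15 = y**2 + 15 = 15 + y**2)
((-5*(-1 - 3))*(-11 - 7) + 350)/(1/(O(-4) + M(-3)) + 365) = ((-5*(-1 - 3))*(-11 - 7) + 350)/(1/((15 + (-4)**2) - 3) + 365) = (-5*(-4)*(-18) + 350)/(1/((15 + 16) - 3) + 365) = (20*(-18) + 350)/(1/(31 - 3) + 365) = (-360 + 350)/(1/28 + 365) = -10/(1/28 + 365) = -10/10221/28 = -10*28/10221 = -280/10221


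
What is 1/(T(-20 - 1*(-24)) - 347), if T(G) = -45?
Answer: -1/392 ≈ -0.0025510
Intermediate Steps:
1/(T(-20 - 1*(-24)) - 347) = 1/(-45 - 347) = 1/(-392) = -1/392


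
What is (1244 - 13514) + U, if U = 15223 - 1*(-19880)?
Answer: 22833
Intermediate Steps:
U = 35103 (U = 15223 + 19880 = 35103)
(1244 - 13514) + U = (1244 - 13514) + 35103 = -12270 + 35103 = 22833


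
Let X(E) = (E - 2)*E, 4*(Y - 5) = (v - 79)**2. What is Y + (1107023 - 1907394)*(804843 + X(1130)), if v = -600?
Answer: -6657431091711/4 ≈ -1.6644e+12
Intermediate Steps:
Y = 461061/4 (Y = 5 + (-600 - 79)**2/4 = 5 + (1/4)*(-679)**2 = 5 + (1/4)*461041 = 5 + 461041/4 = 461061/4 ≈ 1.1527e+5)
X(E) = E*(-2 + E) (X(E) = (-2 + E)*E = E*(-2 + E))
Y + (1107023 - 1907394)*(804843 + X(1130)) = 461061/4 + (1107023 - 1907394)*(804843 + 1130*(-2 + 1130)) = 461061/4 - 800371*(804843 + 1130*1128) = 461061/4 - 800371*(804843 + 1274640) = 461061/4 - 800371*2079483 = 461061/4 - 1664357888193 = -6657431091711/4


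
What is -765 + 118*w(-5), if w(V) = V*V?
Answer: 2185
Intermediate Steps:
w(V) = V**2
-765 + 118*w(-5) = -765 + 118*(-5)**2 = -765 + 118*25 = -765 + 2950 = 2185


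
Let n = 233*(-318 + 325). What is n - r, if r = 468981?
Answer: -467350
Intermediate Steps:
n = 1631 (n = 233*7 = 1631)
n - r = 1631 - 1*468981 = 1631 - 468981 = -467350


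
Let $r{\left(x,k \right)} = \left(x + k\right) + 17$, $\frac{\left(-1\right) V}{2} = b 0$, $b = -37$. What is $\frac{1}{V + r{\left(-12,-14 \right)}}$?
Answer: $- \frac{1}{9} \approx -0.11111$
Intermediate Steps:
$V = 0$ ($V = - 2 \left(\left(-37\right) 0\right) = \left(-2\right) 0 = 0$)
$r{\left(x,k \right)} = 17 + k + x$ ($r{\left(x,k \right)} = \left(k + x\right) + 17 = 17 + k + x$)
$\frac{1}{V + r{\left(-12,-14 \right)}} = \frac{1}{0 - 9} = \frac{1}{-9} = - \frac{1}{9}$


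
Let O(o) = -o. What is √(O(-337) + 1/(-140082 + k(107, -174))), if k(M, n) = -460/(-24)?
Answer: √238000685175211/840377 ≈ 18.358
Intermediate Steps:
k(M, n) = 115/6 (k(M, n) = -460*(-1/24) = 115/6)
√(O(-337) + 1/(-140082 + k(107, -174))) = √(-1*(-337) + 1/(-140082 + 115/6)) = √(337 + 1/(-840377/6)) = √(337 - 6/840377) = √(283207043/840377) = √238000685175211/840377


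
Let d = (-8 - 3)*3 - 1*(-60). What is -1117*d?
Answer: -30159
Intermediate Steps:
d = 27 (d = -11*3 + 60 = -33 + 60 = 27)
-1117*d = -1117*27 = -30159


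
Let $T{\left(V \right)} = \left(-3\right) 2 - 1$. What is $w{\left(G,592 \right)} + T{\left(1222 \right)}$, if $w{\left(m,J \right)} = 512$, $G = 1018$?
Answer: $505$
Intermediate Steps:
$T{\left(V \right)} = -7$ ($T{\left(V \right)} = -6 - 1 = -7$)
$w{\left(G,592 \right)} + T{\left(1222 \right)} = 512 - 7 = 505$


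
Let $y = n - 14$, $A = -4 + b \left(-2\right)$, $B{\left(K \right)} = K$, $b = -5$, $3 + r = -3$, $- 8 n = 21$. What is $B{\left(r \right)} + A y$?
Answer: $- \frac{423}{4} \approx -105.75$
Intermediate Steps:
$n = - \frac{21}{8}$ ($n = \left(- \frac{1}{8}\right) 21 = - \frac{21}{8} \approx -2.625$)
$r = -6$ ($r = -3 - 3 = -6$)
$A = 6$ ($A = -4 - -10 = -4 + 10 = 6$)
$y = - \frac{133}{8}$ ($y = - \frac{21}{8} - 14 = - \frac{133}{8} \approx -16.625$)
$B{\left(r \right)} + A y = -6 + 6 \left(- \frac{133}{8}\right) = -6 - \frac{399}{4} = - \frac{423}{4}$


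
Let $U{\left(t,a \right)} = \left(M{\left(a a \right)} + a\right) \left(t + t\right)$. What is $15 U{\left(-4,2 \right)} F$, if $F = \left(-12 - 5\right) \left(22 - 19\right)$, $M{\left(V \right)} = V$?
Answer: $36720$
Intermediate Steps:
$U{\left(t,a \right)} = 2 t \left(a + a^{2}\right)$ ($U{\left(t,a \right)} = \left(a a + a\right) \left(t + t\right) = \left(a^{2} + a\right) 2 t = \left(a + a^{2}\right) 2 t = 2 t \left(a + a^{2}\right)$)
$F = -51$ ($F = \left(-17\right) 3 = -51$)
$15 U{\left(-4,2 \right)} F = 15 \cdot 2 \cdot 2 \left(-4\right) \left(1 + 2\right) \left(-51\right) = 15 \cdot 2 \cdot 2 \left(-4\right) 3 \left(-51\right) = 15 \left(-48\right) \left(-51\right) = \left(-720\right) \left(-51\right) = 36720$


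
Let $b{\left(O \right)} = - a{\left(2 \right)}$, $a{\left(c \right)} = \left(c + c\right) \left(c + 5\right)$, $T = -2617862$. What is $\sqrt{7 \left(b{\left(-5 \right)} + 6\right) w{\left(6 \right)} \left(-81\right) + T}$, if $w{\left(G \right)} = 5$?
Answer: $2 i \sqrt{638873} \approx 1598.6 i$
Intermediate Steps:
$a{\left(c \right)} = 2 c \left(5 + c\right)$
$b{\left(O \right)} = -28$ ($b{\left(O \right)} = - 2 \cdot 2 \left(5 + 2\right) = - 2 \cdot 2 \cdot 7 = \left(-1\right) 28 = -28$)
$\sqrt{7 \left(b{\left(-5 \right)} + 6\right) w{\left(6 \right)} \left(-81\right) + T} = \sqrt{7 \left(-28 + 6\right) 5 \left(-81\right) - 2617862} = \sqrt{7 \left(-22\right) 5 \left(-81\right) - 2617862} = \sqrt{\left(-154\right) 5 \left(-81\right) - 2617862} = \sqrt{\left(-770\right) \left(-81\right) - 2617862} = \sqrt{62370 - 2617862} = \sqrt{-2555492} = 2 i \sqrt{638873}$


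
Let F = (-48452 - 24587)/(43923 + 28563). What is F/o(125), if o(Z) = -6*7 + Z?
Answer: -73039/6016338 ≈ -0.012140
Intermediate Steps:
o(Z) = -42 + Z
F = -73039/72486 ≈ -1.0076
F/o(125) = -73039/(72486*(-42 + 125)) = -73039/72486/83 = -73039/72486*1/83 = -73039/6016338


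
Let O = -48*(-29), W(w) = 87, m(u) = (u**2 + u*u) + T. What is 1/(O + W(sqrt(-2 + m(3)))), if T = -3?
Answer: 1/1479 ≈ 0.00067613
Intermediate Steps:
m(u) = -3 + 2*u**2 (m(u) = (u**2 + u*u) - 3 = (u**2 + u**2) - 3 = 2*u**2 - 3 = -3 + 2*u**2)
O = 1392
1/(O + W(sqrt(-2 + m(3)))) = 1/(1392 + 87) = 1/1479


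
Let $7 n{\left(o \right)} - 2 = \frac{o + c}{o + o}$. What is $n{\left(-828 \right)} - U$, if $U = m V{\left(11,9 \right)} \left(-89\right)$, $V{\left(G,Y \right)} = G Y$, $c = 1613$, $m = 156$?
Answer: $\frac{2276198857}{1656} \approx 1.3745 \cdot 10^{6}$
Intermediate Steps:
$n{\left(o \right)} = \frac{2}{7} + \frac{1613 + o}{14 o}$ ($n{\left(o \right)} = \frac{2}{7} + \frac{\left(o + 1613\right) \frac{1}{o + o}}{7} = \frac{2}{7} + \frac{\left(1613 + o\right) \frac{1}{2 o}}{7} = \frac{2}{7} + \frac{\frac{1}{2} \frac{1}{o} \left(1613 + o\right)}{7} = \frac{2}{7} + \frac{1613 + o}{14 o}$)
$U = -1374516$ ($U = 156 \cdot 11 \cdot 9 \left(-89\right) = 156 \cdot 99 \left(-89\right) = 15444 \left(-89\right) = -1374516$)
$n{\left(-828 \right)} - U = \frac{1613 + 5 \left(-828\right)}{14 \left(-828\right)} - -1374516 = \frac{1}{14} \left(- \frac{1}{828}\right) \left(1613 - 4140\right) + 1374516 = \frac{1}{14} \left(- \frac{1}{828}\right) \left(-2527\right) + 1374516 = \frac{361}{1656} + 1374516 = \frac{2276198857}{1656}$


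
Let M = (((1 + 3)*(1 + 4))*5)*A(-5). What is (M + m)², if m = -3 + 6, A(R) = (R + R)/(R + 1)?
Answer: 64009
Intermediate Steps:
A(R) = 2*R/(1 + R) (A(R) = (2*R)/(1 + R) = 2*R/(1 + R))
m = 3
M = 250 (M = (((1 + 3)*(1 + 4))*5)*(2*(-5)/(1 - 5)) = ((4*5)*5)*(2*(-5)/(-4)) = (20*5)*(2*(-5)*(-¼)) = 100*(5/2) = 250)
(M + m)² = (250 + 3)² = 253² = 64009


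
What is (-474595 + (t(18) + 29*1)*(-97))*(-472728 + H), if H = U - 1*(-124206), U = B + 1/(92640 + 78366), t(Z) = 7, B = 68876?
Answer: 22862667211767125/171006 ≈ 1.3370e+11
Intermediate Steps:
U = 11778209257/171006 (U = 68876 + 1/(92640 + 78366) = 68876 + 1/171006 = 11778209257/171006 ≈ 68876.)
H = 33018180493/171006 (H = 11778209257/171006 - 1*(-124206) = 11778209257/171006 + 124206 = 33018180493/171006 ≈ 1.9308e+5)
(-474595 + (t(18) + 29*1)*(-97))*(-472728 + H) = (-474595 + (7 + 29*1)*(-97))*(-472728 + 33018180493/171006) = (-474595 + (7 + 29)*(-97))*(-47821143875/171006) = (-474595 + 36*(-97))*(-47821143875/171006) = (-474595 - 3492)*(-47821143875/171006) = -478087*(-47821143875/171006) = 22862667211767125/171006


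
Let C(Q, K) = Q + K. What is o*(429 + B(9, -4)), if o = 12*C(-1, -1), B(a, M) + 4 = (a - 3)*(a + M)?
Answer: -10920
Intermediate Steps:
C(Q, K) = K + Q
B(a, M) = -4 + (-3 + a)*(M + a) (B(a, M) = -4 + (a - 3)*(a + M) = -4 + (-3 + a)*(M + a))
o = -24 (o = 12*(-1 - 1) = 12*(-2) = -24)
o*(429 + B(9, -4)) = -24*(429 + (-4 + 9² - 3*(-4) - 3*9 - 4*9)) = -24*(429 + (-4 + 81 + 12 - 27 - 36)) = -24*(429 + 26) = -24*455 = -10920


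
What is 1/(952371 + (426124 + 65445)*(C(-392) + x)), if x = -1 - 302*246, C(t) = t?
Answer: -1/36711878394 ≈ -2.7239e-11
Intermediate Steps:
x = -74293 (x = -1 - 74292 = -74293)
1/(952371 + (426124 + 65445)*(C(-392) + x)) = 1/(952371 + (426124 + 65445)*(-392 - 74293)) = 1/(952371 + 491569*(-74685)) = 1/(952371 - 36712830765) = 1/(-36711878394) = -1/36711878394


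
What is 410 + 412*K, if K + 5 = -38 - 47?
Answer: -36670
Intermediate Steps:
K = -90 (K = -5 + (-38 - 47) = -5 - 85 = -90)
410 + 412*K = 410 + 412*(-90) = 410 - 37080 = -36670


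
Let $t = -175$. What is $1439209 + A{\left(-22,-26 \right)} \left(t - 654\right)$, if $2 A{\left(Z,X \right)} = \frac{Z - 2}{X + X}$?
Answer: $\frac{18707230}{13} \approx 1.439 \cdot 10^{6}$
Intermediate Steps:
$A{\left(Z,X \right)} = \frac{-2 + Z}{4 X}$ ($A{\left(Z,X \right)} = \frac{\left(Z - 2\right) \frac{1}{X + X}}{2} = \frac{\left(-2 + Z\right) \frac{1}{2 X}}{2} = \frac{\frac{1}{2} \frac{1}{X} \left(-2 + Z\right)}{2} = \frac{-2 + Z}{4 X}$)
$1439209 + A{\left(-22,-26 \right)} \left(t - 654\right) = 1439209 + \frac{-2 - 22}{4 \left(-26\right)} \left(-175 - 654\right) = 1439209 + \frac{1}{4} \left(- \frac{1}{26}\right) \left(-24\right) \left(-829\right) = 1439209 + \frac{3}{13} \left(-829\right) = 1439209 - \frac{2487}{13} = \frac{18707230}{13}$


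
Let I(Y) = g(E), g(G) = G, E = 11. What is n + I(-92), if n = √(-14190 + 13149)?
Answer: 11 + I*√1041 ≈ 11.0 + 32.265*I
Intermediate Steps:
I(Y) = 11
n = I*√1041 (n = √(-1041) = I*√1041 ≈ 32.265*I)
n + I(-92) = I*√1041 + 11 = 11 + I*√1041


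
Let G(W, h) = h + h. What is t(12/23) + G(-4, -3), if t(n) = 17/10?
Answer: -43/10 ≈ -4.3000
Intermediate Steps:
G(W, h) = 2*h
t(n) = 17/10 (t(n) = 17*(⅒) = 17/10)
t(12/23) + G(-4, -3) = 17/10 + 2*(-3) = 17/10 - 6 = -43/10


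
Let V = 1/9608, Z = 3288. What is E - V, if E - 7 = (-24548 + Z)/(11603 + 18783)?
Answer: 919672175/145974344 ≈ 6.3002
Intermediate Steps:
V = 1/9608 ≈ 0.00010408
E = 95721/15193 (E = 7 + (-24548 + 3288)/(11603 + 18783) = 7 - 21260/30386 = 7 - 21260*1/30386 = 7 - 10630/15193 = 95721/15193 ≈ 6.3003)
E - V = 95721/15193 - 1*1/9608 = 95721/15193 - 1/9608 = 919672175/145974344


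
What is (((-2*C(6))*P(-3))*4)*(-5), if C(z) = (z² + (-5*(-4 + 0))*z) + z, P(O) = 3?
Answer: 19440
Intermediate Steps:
C(z) = z² + 21*z (C(z) = (z² + (-5*(-4))*z) + z = (z² + 20*z) + z = z² + 21*z)
(((-2*C(6))*P(-3))*4)*(-5) = ((-12*(21 + 6)*3)*4)*(-5) = ((-12*27*3)*4)*(-5) = ((-2*162*3)*4)*(-5) = (-324*3*4)*(-5) = -972*4*(-5) = -3888*(-5) = 19440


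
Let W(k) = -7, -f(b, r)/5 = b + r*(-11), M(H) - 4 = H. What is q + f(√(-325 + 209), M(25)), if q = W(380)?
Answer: 1588 - 10*I*√29 ≈ 1588.0 - 53.852*I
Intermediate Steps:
M(H) = 4 + H
f(b, r) = -5*b + 55*r (f(b, r) = -5*(b + r*(-11)) = -5*(b - 11*r) = -5*b + 55*r)
q = -7
q + f(√(-325 + 209), M(25)) = -7 + (-5*√(-325 + 209) + 55*(4 + 25)) = -7 + (-10*I*√29 + 55*29) = -7 + (-10*I*√29 + 1595) = -7 + (1595 - 10*I*√29) = 1588 - 10*I*√29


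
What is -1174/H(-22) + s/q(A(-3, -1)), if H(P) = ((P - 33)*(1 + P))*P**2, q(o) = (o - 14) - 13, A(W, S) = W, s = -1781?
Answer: 1659299/27951 ≈ 59.365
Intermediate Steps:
q(o) = -27 + o (q(o) = (-14 + o) - 13 = -27 + o)
H(P) = P**2*(1 + P)*(-33 + P) (H(P) = ((-33 + P)*(1 + P))*P**2 = ((1 + P)*(-33 + P))*P**2 = P**2*(1 + P)*(-33 + P))
-1174/H(-22) + s/q(A(-3, -1)) = -1174*1/(484*(-33 + (-22)**2 - 32*(-22))) - 1781/(-27 - 3) = -1174*1/(484*(-33 + 484 + 704)) - 1781/(-30) = -1174/(484*1155) - 1781*(-1/30) = -1174/559020 + 1781/30 = -1174*1/559020 + 1781/30 = -587/279510 + 1781/30 = 1659299/27951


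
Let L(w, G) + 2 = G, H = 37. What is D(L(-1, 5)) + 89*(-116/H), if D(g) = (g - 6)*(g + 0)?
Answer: -10657/37 ≈ -288.03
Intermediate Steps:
L(w, G) = -2 + G
D(g) = g*(-6 + g) (D(g) = (-6 + g)*g = g*(-6 + g))
D(L(-1, 5)) + 89*(-116/H) = (-2 + 5)*(-6 + (-2 + 5)) + 89*(-116/37) = 3*(-6 + 3) + 89*(-116*1/37) = 3*(-3) + 89*(-116/37) = -9 - 10324/37 = -10657/37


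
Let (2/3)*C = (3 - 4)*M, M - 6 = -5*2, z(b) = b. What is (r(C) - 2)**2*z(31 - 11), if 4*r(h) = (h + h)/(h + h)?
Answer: 245/4 ≈ 61.250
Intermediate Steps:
M = -4 (M = 6 - 5*2 = 6 - 10 = -4)
C = 6 (C = 3*((3 - 4)*(-4))/2 = 3*(-1*(-4))/2 = (3/2)*4 = 6)
r(h) = 1/4 (r(h) = ((h + h)/(h + h))/4 = ((2*h)/((2*h)))/4 = ((2*h)*(1/(2*h)))/4 = (1/4)*1 = 1/4)
(r(C) - 2)**2*z(31 - 11) = (1/4 - 2)**2*(31 - 11) = (-7/4)**2*20 = (49/16)*20 = 245/4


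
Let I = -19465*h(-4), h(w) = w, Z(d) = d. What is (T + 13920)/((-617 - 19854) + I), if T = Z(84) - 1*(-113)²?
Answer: 1235/57389 ≈ 0.021520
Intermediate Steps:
I = 77860 (I = -19465*(-4) = 77860)
T = -12685 (T = 84 - 1*(-113)² = 84 - 1*12769 = 84 - 12769 = -12685)
(T + 13920)/((-617 - 19854) + I) = (-12685 + 13920)/((-617 - 19854) + 77860) = 1235/(-20471 + 77860) = 1235/57389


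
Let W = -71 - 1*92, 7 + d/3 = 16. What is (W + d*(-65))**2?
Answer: 3678724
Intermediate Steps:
d = 27 (d = -21 + 3*16 = -21 + 48 = 27)
W = -163 (W = -71 - 92 = -163)
(W + d*(-65))**2 = (-163 + 27*(-65))**2 = (-163 - 1755)**2 = (-1918)**2 = 3678724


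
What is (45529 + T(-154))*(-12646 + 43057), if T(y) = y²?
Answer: 2105809695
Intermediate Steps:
(45529 + T(-154))*(-12646 + 43057) = (45529 + (-154)²)*(-12646 + 43057) = (45529 + 23716)*30411 = 69245*30411 = 2105809695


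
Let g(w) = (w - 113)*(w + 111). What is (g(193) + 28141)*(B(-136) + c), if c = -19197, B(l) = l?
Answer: -1014228513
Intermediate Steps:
g(w) = (-113 + w)*(111 + w)
(g(193) + 28141)*(B(-136) + c) = ((-12543 + 193² - 2*193) + 28141)*(-136 - 19197) = ((-12543 + 37249 - 386) + 28141)*(-19333) = (24320 + 28141)*(-19333) = 52461*(-19333) = -1014228513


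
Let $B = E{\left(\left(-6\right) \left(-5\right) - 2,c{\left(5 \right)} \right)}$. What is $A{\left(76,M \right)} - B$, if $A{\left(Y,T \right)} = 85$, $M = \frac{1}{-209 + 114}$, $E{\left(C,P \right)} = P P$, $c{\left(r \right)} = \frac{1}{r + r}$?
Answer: $\frac{8499}{100} \approx 84.99$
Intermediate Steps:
$c{\left(r \right)} = \frac{1}{2 r}$
$E{\left(C,P \right)} = P^{2}$
$M = - \frac{1}{95}$ ($M = \frac{1}{-95} = - \frac{1}{95} \approx -0.010526$)
$B = \frac{1}{100}$ ($B = \left(\frac{1}{2 \cdot 5}\right)^{2} = \left(\frac{1}{2} \cdot \frac{1}{5}\right)^{2} = \left(\frac{1}{10}\right)^{2} = \frac{1}{100} \approx 0.01$)
$A{\left(76,M \right)} - B = 85 - \frac{1}{100} = \frac{8499}{100}$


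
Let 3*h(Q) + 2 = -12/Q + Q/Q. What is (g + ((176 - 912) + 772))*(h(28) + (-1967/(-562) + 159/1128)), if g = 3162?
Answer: 13319137/1316 ≈ 10121.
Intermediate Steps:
h(Q) = -1/3 - 4/Q (h(Q) = -2/3 + (-12/Q + Q/Q)/3 = -2/3 + (-12/Q + 1)/3 = -2/3 + (1 - 12/Q)/3 = -2/3 + (1/3 - 4/Q) = -1/3 - 4/Q)
(g + ((176 - 912) + 772))*(h(28) + (-1967/(-562) + 159/1128)) = (3162 + ((176 - 912) + 772))*((1/3)*(-12 - 1*28)/28 + (-1967/(-562) + 159/1128)) = (3162 + (-736 + 772))*((1/3)*(1/28)*(-12 - 28) + (-1967*(-1/562) + 159*(1/1128))) = (3162 + 36)*((1/3)*(1/28)*(-40) + (7/2 + 53/376)) = 3198*(-10/21 + 1369/376) = 3198*(24989/7896) = 13319137/1316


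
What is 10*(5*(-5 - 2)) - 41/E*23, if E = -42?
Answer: -13757/42 ≈ -327.55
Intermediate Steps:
10*(5*(-5 - 2)) - 41/E*23 = 10*(5*(-5 - 2)) - 41/(-42)*23 = 10*(5*(-7)) - 41*(-1/42)*23 = 10*(-35) + (41/42)*23 = -350 + 943/42 = -13757/42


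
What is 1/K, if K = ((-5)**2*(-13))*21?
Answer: -1/6825 ≈ -0.00014652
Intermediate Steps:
K = -6825 (K = (25*(-13))*21 = -325*21 = -6825)
1/K = 1/(-6825) = -1/6825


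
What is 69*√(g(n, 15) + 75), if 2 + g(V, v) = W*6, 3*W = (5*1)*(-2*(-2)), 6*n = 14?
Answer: 69*√113 ≈ 733.48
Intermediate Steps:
n = 7/3 (n = (⅙)*14 = 7/3 ≈ 2.3333)
W = 20/3 (W = ((5*1)*(-2*(-2)))/3 = (5*4)/3 = (⅓)*20 = 20/3 ≈ 6.6667)
g(V, v) = 38 (g(V, v) = -2 + (20/3)*6 = -2 + 40 = 38)
69*√(g(n, 15) + 75) = 69*√(38 + 75) = 69*√113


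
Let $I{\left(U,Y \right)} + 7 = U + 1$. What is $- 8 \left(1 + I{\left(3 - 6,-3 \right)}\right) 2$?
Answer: $128$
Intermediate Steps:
$I{\left(U,Y \right)} = -6 + U$ ($I{\left(U,Y \right)} = -7 + \left(U + 1\right) = -7 + \left(1 + U\right) = -6 + U$)
$- 8 \left(1 + I{\left(3 - 6,-3 \right)}\right) 2 = - 8 \left(1 + \left(-6 + \left(3 - 6\right)\right)\right) 2 = - 8 \left(1 - 9\right) 2 = \left(-8\right) \left(-8\right) 2 = 64 \cdot 2 = 128$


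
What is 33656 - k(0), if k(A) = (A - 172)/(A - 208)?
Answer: 1750069/52 ≈ 33655.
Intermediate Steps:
k(A) = (-172 + A)/(-208 + A)
33656 - k(0) = 33656 - (-172 + 0)/(-208 + 0) = 33656 - (-172)/(-208) = 33656 - (-1)*(-172)/208 = 33656 - 1*43/52 = 33656 - 43/52 = 1750069/52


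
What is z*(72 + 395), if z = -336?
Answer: -156912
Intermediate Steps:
z*(72 + 395) = -336*(72 + 395) = -336*467 = -156912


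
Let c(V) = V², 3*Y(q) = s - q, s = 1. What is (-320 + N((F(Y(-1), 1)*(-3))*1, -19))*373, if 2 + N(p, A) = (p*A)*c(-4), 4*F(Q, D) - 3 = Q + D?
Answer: 276766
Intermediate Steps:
Y(q) = ⅓ - q/3 (Y(q) = (1 - q)/3 = ⅓ - q/3)
F(Q, D) = ¾ + D/4 + Q/4 (F(Q, D) = ¾ + (Q + D)/4 = ¾ + (D + Q)/4 = ¾ + (D/4 + Q/4) = ¾ + D/4 + Q/4)
N(p, A) = -2 + 16*A*p (N(p, A) = -2 + (p*A)*(-4)² = -2 + (A*p)*16 = -2 + 16*A*p)
(-320 + N((F(Y(-1), 1)*(-3))*1, -19))*373 = (-320 + (-2 + 16*(-19)*(((¾ + (¼)*1 + (⅓ - ⅓*(-1))/4)*(-3))*1)))*373 = (-320 + (-2 + 16*(-19)*(((¾ + ¼ + (⅓ + ⅓)/4)*(-3))*1)))*373 = (-320 + (-2 + 16*(-19)*(((¾ + ¼ + (¼)*(⅔))*(-3))*1)))*373 = (-320 + (-2 + 16*(-19)*(((¾ + ¼ + ⅙)*(-3))*1)))*373 = (-320 + (-2 + 16*(-19)*(((7/6)*(-3))*1)))*373 = (-320 + (-2 + 16*(-19)*(-7/2*1)))*373 = (-320 + (-2 + 16*(-19)*(-7/2)))*373 = (-320 + (-2 + 1064))*373 = (-320 + 1062)*373 = 742*373 = 276766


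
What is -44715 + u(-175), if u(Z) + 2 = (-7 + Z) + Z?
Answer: -45074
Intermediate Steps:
u(Z) = -9 + 2*Z (u(Z) = -2 + ((-7 + Z) + Z) = -2 + (-7 + 2*Z) = -9 + 2*Z)
-44715 + u(-175) = -44715 + (-9 + 2*(-175)) = -44715 + (-9 - 350) = -44715 - 359 = -45074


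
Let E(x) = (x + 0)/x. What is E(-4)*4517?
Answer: 4517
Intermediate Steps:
E(x) = 1 (E(x) = x/x = 1)
E(-4)*4517 = 1*4517 = 4517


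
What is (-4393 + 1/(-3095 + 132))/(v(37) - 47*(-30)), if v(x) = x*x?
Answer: -13016460/8234177 ≈ -1.5808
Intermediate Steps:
v(x) = x²
(-4393 + 1/(-3095 + 132))/(v(37) - 47*(-30)) = (-4393 + 1/(-3095 + 132))/(37² - 47*(-30)) = (-4393 + 1/(-2963))/(1369 + 1410) = (-4393 - 1/2963)/2779 = -13016460/2963*1/2779 = -13016460/8234177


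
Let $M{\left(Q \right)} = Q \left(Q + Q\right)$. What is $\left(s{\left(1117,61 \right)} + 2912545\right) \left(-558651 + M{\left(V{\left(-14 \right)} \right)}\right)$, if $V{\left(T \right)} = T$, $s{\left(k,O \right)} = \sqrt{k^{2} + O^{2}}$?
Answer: $-1625954459155 - 558259 \sqrt{1251410} \approx -1.6266 \cdot 10^{12}$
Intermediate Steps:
$s{\left(k,O \right)} = \sqrt{O^{2} + k^{2}}$
$M{\left(Q \right)} = 2 Q^{2}$ ($M{\left(Q \right)} = Q 2 Q = 2 Q^{2}$)
$\left(s{\left(1117,61 \right)} + 2912545\right) \left(-558651 + M{\left(V{\left(-14 \right)} \right)}\right) = \left(\sqrt{61^{2} + 1117^{2}} + 2912545\right) \left(-558651 + 2 \left(-14\right)^{2}\right) = \left(\sqrt{3721 + 1247689} + 2912545\right) \left(-558651 + 2 \cdot 196\right) = \left(\sqrt{1251410} + 2912545\right) \left(-558651 + 392\right) = \left(2912545 + \sqrt{1251410}\right) \left(-558259\right) = -1625954459155 - 558259 \sqrt{1251410}$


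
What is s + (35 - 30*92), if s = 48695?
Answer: 45970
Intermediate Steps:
s + (35 - 30*92) = 48695 + (35 - 30*92) = 48695 + (35 - 2760) = 48695 - 2725 = 45970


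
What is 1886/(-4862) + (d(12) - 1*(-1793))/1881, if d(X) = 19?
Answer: 79733/138567 ≈ 0.57541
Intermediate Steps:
1886/(-4862) + (d(12) - 1*(-1793))/1881 = 1886/(-4862) + (19 - 1*(-1793))/1881 = 1886*(-1/4862) + (19 + 1793)*(1/1881) = -943/2431 + 1812*(1/1881) = -943/2431 + 604/627 = 79733/138567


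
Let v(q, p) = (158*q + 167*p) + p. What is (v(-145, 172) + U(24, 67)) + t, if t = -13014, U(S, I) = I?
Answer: -6961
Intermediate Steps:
v(q, p) = 158*q + 168*p
(v(-145, 172) + U(24, 67)) + t = ((158*(-145) + 168*172) + 67) - 13014 = ((-22910 + 28896) + 67) - 13014 = (5986 + 67) - 13014 = 6053 - 13014 = -6961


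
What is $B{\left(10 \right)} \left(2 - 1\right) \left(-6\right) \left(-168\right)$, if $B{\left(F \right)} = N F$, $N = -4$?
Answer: $-40320$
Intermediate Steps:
$B{\left(F \right)} = - 4 F$
$B{\left(10 \right)} \left(2 - 1\right) \left(-6\right) \left(-168\right) = \left(-4\right) 10 \left(2 - 1\right) \left(-6\right) \left(-168\right) = - 40 \cdot 1 \left(-6\right) \left(-168\right) = \left(-40\right) \left(-6\right) \left(-168\right) = 240 \left(-168\right) = -40320$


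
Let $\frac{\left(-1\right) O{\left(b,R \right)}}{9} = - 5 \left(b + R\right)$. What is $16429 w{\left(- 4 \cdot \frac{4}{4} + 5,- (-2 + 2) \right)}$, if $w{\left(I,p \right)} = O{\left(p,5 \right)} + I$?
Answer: $3712954$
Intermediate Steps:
$O{\left(b,R \right)} = 45 R + 45 b$ ($O{\left(b,R \right)} = - 9 \left(- 5 \left(b + R\right)\right) = - 9 \left(- 5 \left(R + b\right)\right) = - 9 \left(- 5 R - 5 b\right) = 45 R + 45 b$)
$w{\left(I,p \right)} = 225 + I + 45 p$ ($w{\left(I,p \right)} = \left(45 \cdot 5 + 45 p\right) + I = \left(225 + 45 p\right) + I = 225 + I + 45 p$)
$16429 w{\left(- 4 \cdot \frac{4}{4} + 5,- (-2 + 2) \right)} = 16429 \left(225 + \left(- 4 \cdot \frac{4}{4} + 5\right) + 45 \left(- (-2 + 2)\right)\right) = 16429 \left(225 + \left(- 4 \cdot 4 \cdot \frac{1}{4} + 5\right) + 45 \left(\left(-1\right) 0\right)\right) = 16429 \left(225 + \left(\left(-4\right) 1 + 5\right) + 45 \cdot 0\right) = 16429 \left(225 + \left(-4 + 5\right) + 0\right) = 16429 \left(225 + 1 + 0\right) = 16429 \cdot 226 = 3712954$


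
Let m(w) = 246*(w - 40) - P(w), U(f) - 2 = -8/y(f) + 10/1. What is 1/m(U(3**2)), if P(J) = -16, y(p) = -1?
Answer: -1/4904 ≈ -0.00020392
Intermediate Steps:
U(f) = 20 (U(f) = 2 + (-8/(-1) + 10/1) = 2 + (-8*(-1) + 10*1) = 2 + (8 + 10) = 2 + 18 = 20)
m(w) = -9824 + 246*w (m(w) = 246*(w - 40) - 1*(-16) = 246*(-40 + w) + 16 = (-9840 + 246*w) + 16 = -9824 + 246*w)
1/m(U(3**2)) = 1/(-9824 + 246*20) = 1/(-9824 + 4920) = 1/(-4904) = -1/4904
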